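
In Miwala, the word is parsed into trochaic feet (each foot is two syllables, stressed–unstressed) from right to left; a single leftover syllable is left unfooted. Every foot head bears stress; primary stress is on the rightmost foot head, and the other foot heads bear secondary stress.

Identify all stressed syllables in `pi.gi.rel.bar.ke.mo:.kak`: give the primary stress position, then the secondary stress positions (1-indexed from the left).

Parse right to left into trochaic (ˈσσ) feet: pi (ˈgi.rel) (ˈbar.ke) (ˈmo:.kak). Syllable 1 is left unfooted.
Foot heads (stressed positions): 2, 4, 6.
End Rule Rightmost: primary stress on the rightmost head = syllable 6.
Secondary stress on 2, 4: pi.ˌgi.rel.ˌbar.ke.ˈmo:.kak.

primary 6, secondary 2, 4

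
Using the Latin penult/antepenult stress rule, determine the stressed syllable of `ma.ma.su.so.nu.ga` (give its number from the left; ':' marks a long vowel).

Classical Latin: stress the penult if heavy (long vowel or closed), else the antepenult.
Weights: 4 so L, 5 nu L, 6 ga L.
The penult (syllable 5, nu) is light, so stress falls on the antepenult (syllable 4, so).
Stress on syllable 4: ma.ma.su.ˈso.nu.ga.

4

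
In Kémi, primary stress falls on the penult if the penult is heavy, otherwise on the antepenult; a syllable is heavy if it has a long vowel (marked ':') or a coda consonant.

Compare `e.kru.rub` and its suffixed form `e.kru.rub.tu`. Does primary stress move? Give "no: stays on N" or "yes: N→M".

yes: 1→3

Base `e.kru.rub` (3 syllables):
  Weights: 1 e L, 2 kru L, 3 rub H.
  The penult (syllable 2, kru) is light, so stress falls on the antepenult (syllable 1, e).
  → primary stress on syllable 1.
Suffixed `e.kru.rub.tu` (4 syllables):
  Weights: 2 kru L, 3 rub H, 4 tu L.
  The penult (syllable 3, rub) is heavy, so it takes stress.
  → primary stress on syllable 3.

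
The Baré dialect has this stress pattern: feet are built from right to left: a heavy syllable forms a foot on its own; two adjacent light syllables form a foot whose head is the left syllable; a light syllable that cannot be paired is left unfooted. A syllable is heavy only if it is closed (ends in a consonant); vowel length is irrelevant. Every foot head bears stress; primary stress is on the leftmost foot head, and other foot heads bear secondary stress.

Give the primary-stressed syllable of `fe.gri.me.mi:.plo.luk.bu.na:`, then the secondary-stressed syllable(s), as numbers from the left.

Weights: 1 fe L, 2 gri L, 3 me L, 4 mi: L, 5 plo L, 6 luk H, 7 bu L, 8 na: L.
Parse right to left (heavy = foot alone; LL = one foot; stranded L unfooted): fe (ˈgri.me) (ˈmi:.plo) (ˈluk) (ˈbu.na:).
Foot heads: 2, 4, 6, 7.
Primary stress on the leftmost head = syllable 2.
Secondary stress on 4, 6, 7: fe.ˈgri.me.ˌmi:.plo.ˌluk.ˌbu.na:.

primary 2, secondary 4, 6, 7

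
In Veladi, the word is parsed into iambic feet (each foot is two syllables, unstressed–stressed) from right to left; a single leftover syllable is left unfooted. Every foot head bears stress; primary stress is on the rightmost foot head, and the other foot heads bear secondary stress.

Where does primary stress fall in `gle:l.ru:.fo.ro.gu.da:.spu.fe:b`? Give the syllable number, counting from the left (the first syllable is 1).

8

Parse right to left into iambic (σˈσ) feet: (gle:l.ˈru:) (fo.ˈro) (gu.ˈda:) (spu.ˈfe:b).
Foot heads (stressed positions): 2, 4, 6, 8.
End Rule Rightmost: primary stress on the rightmost head = syllable 8.
Primary stress: syllable 8 → gle:l.ru:.fo.ro.gu.da:.spu.ˈfe:b.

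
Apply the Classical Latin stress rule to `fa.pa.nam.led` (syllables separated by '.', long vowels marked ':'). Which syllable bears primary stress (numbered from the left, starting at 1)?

3

Classical Latin: stress the penult if heavy (long vowel or closed), else the antepenult.
Weights: 2 pa L, 3 nam H, 4 led H.
The penult (syllable 3, nam) is heavy, so it takes stress.
Stress on syllable 3: fa.pa.ˈnam.led.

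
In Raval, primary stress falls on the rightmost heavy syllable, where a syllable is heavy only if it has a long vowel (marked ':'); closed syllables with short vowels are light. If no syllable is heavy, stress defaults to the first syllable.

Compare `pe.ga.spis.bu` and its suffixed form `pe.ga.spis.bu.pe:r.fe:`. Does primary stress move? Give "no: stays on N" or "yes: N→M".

yes: 1→6

Base `pe.ga.spis.bu` (4 syllables):
  Weights: 1 pe L, 2 ga L, 3 spis L, 4 bu L.
  No heavy syllable in the domain; default to the first syllable = syllable 1.
  → primary stress on syllable 1.
Suffixed `pe.ga.spis.bu.pe:r.fe:` (6 syllables):
  Weights: 1 pe L, 2 ga L, 3 spis L, 4 bu L, 5 pe:r H, 6 fe: H.
  Heavy syllables in the domain: 5, 6. The rightmost is syllable 6 (fe:).
  → primary stress on syllable 6.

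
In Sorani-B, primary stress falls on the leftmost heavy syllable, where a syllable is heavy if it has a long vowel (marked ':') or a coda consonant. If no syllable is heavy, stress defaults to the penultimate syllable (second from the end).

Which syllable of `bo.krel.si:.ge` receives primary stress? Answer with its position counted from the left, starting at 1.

Weights: 1 bo L, 2 krel H, 3 si: H, 4 ge L.
Heavy syllables in the domain: 2, 3. The leftmost is syllable 2 (krel).
Primary stress: syllable 2 → bo.ˈkrel.si:.ge.

2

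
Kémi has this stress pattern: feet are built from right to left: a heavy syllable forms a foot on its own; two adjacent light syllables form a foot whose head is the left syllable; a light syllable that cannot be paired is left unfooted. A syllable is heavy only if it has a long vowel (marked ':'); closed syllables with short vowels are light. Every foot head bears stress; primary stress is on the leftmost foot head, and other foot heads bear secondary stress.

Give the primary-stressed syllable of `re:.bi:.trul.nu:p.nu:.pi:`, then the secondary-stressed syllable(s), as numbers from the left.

Weights: 1 re: H, 2 bi: H, 3 trul L, 4 nu:p H, 5 nu: H, 6 pi: H.
Parse right to left (heavy = foot alone; LL = one foot; stranded L unfooted): (ˈre:) (ˈbi:) trul (ˈnu:p) (ˈnu:) (ˈpi:).
Foot heads: 1, 2, 4, 5, 6.
Primary stress on the leftmost head = syllable 1.
Secondary stress on 2, 4, 5, 6: ˈre:.ˌbi:.trul.ˌnu:p.ˌnu:.ˌpi:.

primary 1, secondary 2, 4, 5, 6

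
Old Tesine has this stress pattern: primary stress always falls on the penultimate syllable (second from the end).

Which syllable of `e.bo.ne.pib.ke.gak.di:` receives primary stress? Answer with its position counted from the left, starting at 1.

6

The word has 7 syllables; the penultimate syllable (second from the end) is syllable 6 (gak).
Primary stress: syllable 6 → e.bo.ne.pib.ke.ˈgak.di:.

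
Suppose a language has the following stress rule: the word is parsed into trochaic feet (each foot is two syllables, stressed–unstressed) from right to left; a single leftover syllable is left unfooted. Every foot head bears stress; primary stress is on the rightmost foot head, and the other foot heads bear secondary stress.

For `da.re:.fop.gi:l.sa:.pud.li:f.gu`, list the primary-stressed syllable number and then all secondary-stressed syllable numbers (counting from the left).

Parse right to left into trochaic (ˈσσ) feet: (ˈda.re:) (ˈfop.gi:l) (ˈsa:.pud) (ˈli:f.gu).
Foot heads (stressed positions): 1, 3, 5, 7.
End Rule Rightmost: primary stress on the rightmost head = syllable 7.
Secondary stress on 1, 3, 5: ˌda.re:.ˌfop.gi:l.ˌsa:.pud.ˈli:f.gu.

primary 7, secondary 1, 3, 5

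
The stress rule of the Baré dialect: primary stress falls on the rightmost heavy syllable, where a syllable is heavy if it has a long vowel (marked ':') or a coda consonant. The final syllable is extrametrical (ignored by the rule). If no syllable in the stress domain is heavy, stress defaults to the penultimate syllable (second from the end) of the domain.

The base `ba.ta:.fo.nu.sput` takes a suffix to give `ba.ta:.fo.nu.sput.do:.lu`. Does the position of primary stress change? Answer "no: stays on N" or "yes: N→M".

yes: 2→6

Base `ba.ta:.fo.nu.sput` (5 syllables):
  The final syllable (5, sput) is extrametrical; the stress domain is syllables 1–4.
  Weights: 1 ba L, 2 ta: H, 3 fo L, 4 nu L.
  Heavy syllables in the domain: 2. The rightmost is syllable 2 (ta:).
  → primary stress on syllable 2.
Suffixed `ba.ta:.fo.nu.sput.do:.lu` (7 syllables):
  The final syllable (7, lu) is extrametrical; the stress domain is syllables 1–6.
  Weights: 1 ba L, 2 ta: H, 3 fo L, 4 nu L, 5 sput H, 6 do: H.
  Heavy syllables in the domain: 2, 5, 6. The rightmost is syllable 6 (do:).
  → primary stress on syllable 6.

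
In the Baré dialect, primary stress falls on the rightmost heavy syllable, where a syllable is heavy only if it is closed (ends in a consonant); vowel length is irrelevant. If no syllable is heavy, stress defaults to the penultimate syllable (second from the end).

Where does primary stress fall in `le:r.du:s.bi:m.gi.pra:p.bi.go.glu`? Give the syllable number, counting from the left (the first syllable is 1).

5

Weights: 1 le:r H, 2 du:s H, 3 bi:m H, 4 gi L, 5 pra:p H, 6 bi L, 7 go L, 8 glu L.
Heavy syllables in the domain: 1, 2, 3, 5. The rightmost is syllable 5 (pra:p).
Primary stress: syllable 5 → le:r.du:s.bi:m.gi.ˈpra:p.bi.go.glu.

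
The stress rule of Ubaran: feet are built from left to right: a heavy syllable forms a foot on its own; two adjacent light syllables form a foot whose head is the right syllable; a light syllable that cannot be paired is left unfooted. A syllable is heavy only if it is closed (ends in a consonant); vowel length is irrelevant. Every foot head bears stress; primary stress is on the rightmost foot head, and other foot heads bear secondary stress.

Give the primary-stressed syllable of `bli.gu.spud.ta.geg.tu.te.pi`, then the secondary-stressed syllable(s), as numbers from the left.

primary 7, secondary 2, 3, 5

Weights: 1 bli L, 2 gu L, 3 spud H, 4 ta L, 5 geg H, 6 tu L, 7 te L, 8 pi L.
Parse left to right (heavy = foot alone; LL = one foot; stranded L unfooted): (bli.ˈgu) (ˈspud) ta (ˈgeg) (tu.ˈte) pi.
Foot heads: 2, 3, 5, 7.
Primary stress on the rightmost head = syllable 7.
Secondary stress on 2, 3, 5: bli.ˌgu.ˌspud.ta.ˌgeg.tu.ˈte.pi.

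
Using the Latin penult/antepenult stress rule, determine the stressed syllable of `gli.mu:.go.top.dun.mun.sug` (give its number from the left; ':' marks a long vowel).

6

Classical Latin: stress the penult if heavy (long vowel or closed), else the antepenult.
Weights: 5 dun H, 6 mun H, 7 sug H.
The penult (syllable 6, mun) is heavy, so it takes stress.
Stress on syllable 6: gli.mu:.go.top.dun.ˈmun.sug.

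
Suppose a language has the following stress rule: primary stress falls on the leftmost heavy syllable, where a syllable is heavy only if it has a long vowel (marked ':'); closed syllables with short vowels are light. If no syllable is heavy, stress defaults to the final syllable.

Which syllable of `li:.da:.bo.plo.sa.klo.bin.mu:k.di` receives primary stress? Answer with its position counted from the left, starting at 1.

1

Weights: 1 li: H, 2 da: H, 3 bo L, 4 plo L, 5 sa L, 6 klo L, 7 bin L, 8 mu:k H, 9 di L.
Heavy syllables in the domain: 1, 2, 8. The leftmost is syllable 1 (li:).
Primary stress: syllable 1 → ˈli:.da:.bo.plo.sa.klo.bin.mu:k.di.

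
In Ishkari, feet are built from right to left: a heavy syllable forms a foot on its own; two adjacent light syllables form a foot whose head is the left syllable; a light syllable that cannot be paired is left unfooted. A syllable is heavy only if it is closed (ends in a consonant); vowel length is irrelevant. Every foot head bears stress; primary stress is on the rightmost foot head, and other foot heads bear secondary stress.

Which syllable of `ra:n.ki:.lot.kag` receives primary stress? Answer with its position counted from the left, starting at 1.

4

Weights: 1 ra:n H, 2 ki: L, 3 lot H, 4 kag H.
Parse right to left (heavy = foot alone; LL = one foot; stranded L unfooted): (ˈra:n) ki: (ˈlot) (ˈkag).
Foot heads: 1, 3, 4.
Primary stress on the rightmost head = syllable 4.
Primary stress: syllable 4 → ra:n.ki:.lot.ˈkag.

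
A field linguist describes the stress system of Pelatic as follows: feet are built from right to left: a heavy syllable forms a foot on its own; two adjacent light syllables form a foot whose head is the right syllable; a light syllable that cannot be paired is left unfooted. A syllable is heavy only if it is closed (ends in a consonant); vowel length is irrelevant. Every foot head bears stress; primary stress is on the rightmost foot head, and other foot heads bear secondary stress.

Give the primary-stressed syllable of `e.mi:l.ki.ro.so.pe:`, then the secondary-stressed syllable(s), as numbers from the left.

Weights: 1 e L, 2 mi:l H, 3 ki L, 4 ro L, 5 so L, 6 pe: L.
Parse right to left (heavy = foot alone; LL = one foot; stranded L unfooted): e (ˈmi:l) (ki.ˈro) (so.ˈpe:).
Foot heads: 2, 4, 6.
Primary stress on the rightmost head = syllable 6.
Secondary stress on 2, 4: e.ˌmi:l.ki.ˌro.so.ˈpe:.

primary 6, secondary 2, 4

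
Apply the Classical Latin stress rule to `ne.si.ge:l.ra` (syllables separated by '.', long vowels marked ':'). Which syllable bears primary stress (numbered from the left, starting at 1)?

3

Classical Latin: stress the penult if heavy (long vowel or closed), else the antepenult.
Weights: 2 si L, 3 ge:l H, 4 ra L.
The penult (syllable 3, ge:l) is heavy, so it takes stress.
Stress on syllable 3: ne.si.ˈge:l.ra.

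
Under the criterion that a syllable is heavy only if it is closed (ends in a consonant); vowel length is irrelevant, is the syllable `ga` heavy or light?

`ga`: short vowel, open (no coda). Open (no coda) → light.

light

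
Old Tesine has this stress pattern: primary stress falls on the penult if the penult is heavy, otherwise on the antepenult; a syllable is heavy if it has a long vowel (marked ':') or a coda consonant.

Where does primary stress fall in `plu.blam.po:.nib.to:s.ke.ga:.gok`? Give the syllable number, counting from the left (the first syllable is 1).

7

Weights: 6 ke L, 7 ga: H, 8 gok H.
The penult (syllable 7, ga:) is heavy, so it takes stress.
Primary stress: syllable 7 → plu.blam.po:.nib.to:s.ke.ˈga:.gok.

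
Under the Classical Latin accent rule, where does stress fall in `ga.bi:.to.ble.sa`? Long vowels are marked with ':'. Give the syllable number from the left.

3

Classical Latin: stress the penult if heavy (long vowel or closed), else the antepenult.
Weights: 3 to L, 4 ble L, 5 sa L.
The penult (syllable 4, ble) is light, so stress falls on the antepenult (syllable 3, to).
Stress on syllable 3: ga.bi:.ˈto.ble.sa.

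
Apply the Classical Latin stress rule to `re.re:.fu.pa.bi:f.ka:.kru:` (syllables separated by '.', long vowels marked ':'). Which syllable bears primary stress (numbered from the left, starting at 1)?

Classical Latin: stress the penult if heavy (long vowel or closed), else the antepenult.
Weights: 5 bi:f H, 6 ka: H, 7 kru: H.
The penult (syllable 6, ka:) is heavy, so it takes stress.
Stress on syllable 6: re.re:.fu.pa.bi:f.ˈka:.kru:.

6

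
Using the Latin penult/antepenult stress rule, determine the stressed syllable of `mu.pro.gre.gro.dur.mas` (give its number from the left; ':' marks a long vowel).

Classical Latin: stress the penult if heavy (long vowel or closed), else the antepenult.
Weights: 4 gro L, 5 dur H, 6 mas H.
The penult (syllable 5, dur) is heavy, so it takes stress.
Stress on syllable 5: mu.pro.gre.gro.ˈdur.mas.

5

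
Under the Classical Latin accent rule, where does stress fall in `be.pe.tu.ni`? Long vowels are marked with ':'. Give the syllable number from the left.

Classical Latin: stress the penult if heavy (long vowel or closed), else the antepenult.
Weights: 2 pe L, 3 tu L, 4 ni L.
The penult (syllable 3, tu) is light, so stress falls on the antepenult (syllable 2, pe).
Stress on syllable 2: be.ˈpe.tu.ni.

2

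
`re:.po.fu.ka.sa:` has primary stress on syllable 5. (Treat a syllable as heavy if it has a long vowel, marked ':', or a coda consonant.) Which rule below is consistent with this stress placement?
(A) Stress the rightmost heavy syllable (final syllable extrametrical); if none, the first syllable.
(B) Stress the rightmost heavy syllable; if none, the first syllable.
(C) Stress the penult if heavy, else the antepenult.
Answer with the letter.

B

Rule A → syllable 1 (observed: 5).
Rule B → syllable 5 ✓.
Rule C → syllable 3 (observed: 5).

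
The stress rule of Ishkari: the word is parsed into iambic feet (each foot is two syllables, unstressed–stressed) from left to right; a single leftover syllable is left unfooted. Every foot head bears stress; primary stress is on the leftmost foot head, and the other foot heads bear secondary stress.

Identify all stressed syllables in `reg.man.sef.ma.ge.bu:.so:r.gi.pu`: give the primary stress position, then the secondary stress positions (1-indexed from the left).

Parse left to right into iambic (σˈσ) feet: (reg.ˈman) (sef.ˈma) (ge.ˈbu:) (so:r.ˈgi) pu. Syllable 9 is left unfooted.
Foot heads (stressed positions): 2, 4, 6, 8.
End Rule Leftmost: primary stress on the leftmost head = syllable 2.
Secondary stress on 4, 6, 8: reg.ˈman.sef.ˌma.ge.ˌbu:.so:r.ˌgi.pu.

primary 2, secondary 4, 6, 8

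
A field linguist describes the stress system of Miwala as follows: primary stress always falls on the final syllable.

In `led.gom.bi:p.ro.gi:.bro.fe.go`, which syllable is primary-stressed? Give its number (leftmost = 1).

8

The word has 8 syllables; the final syllable is syllable 8 (go).
Primary stress: syllable 8 → led.gom.bi:p.ro.gi:.bro.fe.ˈgo.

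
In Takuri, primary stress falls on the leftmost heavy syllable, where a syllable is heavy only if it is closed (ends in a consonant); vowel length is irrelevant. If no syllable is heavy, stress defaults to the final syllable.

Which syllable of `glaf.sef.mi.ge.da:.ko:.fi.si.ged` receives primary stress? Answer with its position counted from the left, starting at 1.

Weights: 1 glaf H, 2 sef H, 3 mi L, 4 ge L, 5 da: L, 6 ko: L, 7 fi L, 8 si L, 9 ged H.
Heavy syllables in the domain: 1, 2, 9. The leftmost is syllable 1 (glaf).
Primary stress: syllable 1 → ˈglaf.sef.mi.ge.da:.ko:.fi.si.ged.

1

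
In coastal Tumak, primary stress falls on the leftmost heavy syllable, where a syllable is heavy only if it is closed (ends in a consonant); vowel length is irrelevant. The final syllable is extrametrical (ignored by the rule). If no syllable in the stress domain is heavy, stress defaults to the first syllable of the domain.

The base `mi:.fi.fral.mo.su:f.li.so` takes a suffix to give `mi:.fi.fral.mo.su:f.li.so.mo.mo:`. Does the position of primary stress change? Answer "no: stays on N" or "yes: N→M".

Base `mi:.fi.fral.mo.su:f.li.so` (7 syllables):
  The final syllable (7, so) is extrametrical; the stress domain is syllables 1–6.
  Weights: 1 mi: L, 2 fi L, 3 fral H, 4 mo L, 5 su:f H, 6 li L.
  Heavy syllables in the domain: 3, 5. The leftmost is syllable 3 (fral).
  → primary stress on syllable 3.
Suffixed `mi:.fi.fral.mo.su:f.li.so.mo.mo:` (9 syllables):
  The final syllable (9, mo:) is extrametrical; the stress domain is syllables 1–8.
  Weights: 1 mi: L, 2 fi L, 3 fral H, 4 mo L, 5 su:f H, 6 li L, 7 so L, 8 mo L.
  Heavy syllables in the domain: 3, 5. The leftmost is syllable 3 (fral).
  → primary stress on syllable 3.

no: stays on 3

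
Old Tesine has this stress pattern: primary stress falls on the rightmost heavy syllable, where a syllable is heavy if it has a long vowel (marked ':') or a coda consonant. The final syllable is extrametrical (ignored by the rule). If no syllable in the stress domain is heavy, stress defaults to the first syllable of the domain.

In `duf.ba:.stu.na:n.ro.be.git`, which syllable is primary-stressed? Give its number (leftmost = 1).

The final syllable (7, git) is extrametrical; the stress domain is syllables 1–6.
Weights: 1 duf H, 2 ba: H, 3 stu L, 4 na:n H, 5 ro L, 6 be L.
Heavy syllables in the domain: 1, 2, 4. The rightmost is syllable 4 (na:n).
Primary stress: syllable 4 → duf.ba:.stu.ˈna:n.ro.be.git.

4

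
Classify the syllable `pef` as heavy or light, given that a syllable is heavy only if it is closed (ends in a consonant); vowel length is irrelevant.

`pef`: short vowel, closed (coda /f/). Closed (coda /f/) → heavy.

heavy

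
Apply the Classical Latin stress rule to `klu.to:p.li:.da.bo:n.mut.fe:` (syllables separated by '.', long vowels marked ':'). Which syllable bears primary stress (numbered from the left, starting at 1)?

Classical Latin: stress the penult if heavy (long vowel or closed), else the antepenult.
Weights: 5 bo:n H, 6 mut H, 7 fe: H.
The penult (syllable 6, mut) is heavy, so it takes stress.
Stress on syllable 6: klu.to:p.li:.da.bo:n.ˈmut.fe:.

6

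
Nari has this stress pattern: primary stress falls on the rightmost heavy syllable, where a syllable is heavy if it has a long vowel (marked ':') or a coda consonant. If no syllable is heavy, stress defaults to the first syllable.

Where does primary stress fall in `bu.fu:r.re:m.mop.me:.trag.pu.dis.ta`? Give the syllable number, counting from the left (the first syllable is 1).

Weights: 1 bu L, 2 fu:r H, 3 re:m H, 4 mop H, 5 me: H, 6 trag H, 7 pu L, 8 dis H, 9 ta L.
Heavy syllables in the domain: 2, 3, 4, 5, 6, 8. The rightmost is syllable 8 (dis).
Primary stress: syllable 8 → bu.fu:r.re:m.mop.me:.trag.pu.ˈdis.ta.

8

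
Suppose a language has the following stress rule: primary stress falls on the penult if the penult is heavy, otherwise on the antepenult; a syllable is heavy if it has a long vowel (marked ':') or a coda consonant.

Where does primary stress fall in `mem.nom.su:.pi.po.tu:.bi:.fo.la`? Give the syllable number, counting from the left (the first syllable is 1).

Weights: 7 bi: H, 8 fo L, 9 la L.
The penult (syllable 8, fo) is light, so stress falls on the antepenult (syllable 7, bi:).
Primary stress: syllable 7 → mem.nom.su:.pi.po.tu:.ˈbi:.fo.la.

7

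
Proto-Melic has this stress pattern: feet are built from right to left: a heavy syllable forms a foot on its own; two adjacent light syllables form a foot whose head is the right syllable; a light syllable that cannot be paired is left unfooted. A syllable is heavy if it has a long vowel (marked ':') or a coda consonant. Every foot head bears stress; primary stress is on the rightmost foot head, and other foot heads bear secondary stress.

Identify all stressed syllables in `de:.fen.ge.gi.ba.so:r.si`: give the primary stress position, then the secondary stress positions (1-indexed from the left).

primary 6, secondary 1, 2, 5

Weights: 1 de: H, 2 fen H, 3 ge L, 4 gi L, 5 ba L, 6 so:r H, 7 si L.
Parse right to left (heavy = foot alone; LL = one foot; stranded L unfooted): (ˈde:) (ˈfen) ge (gi.ˈba) (ˈso:r) si.
Foot heads: 1, 2, 5, 6.
Primary stress on the rightmost head = syllable 6.
Secondary stress on 1, 2, 5: ˌde:.ˌfen.ge.gi.ˌba.ˈso:r.si.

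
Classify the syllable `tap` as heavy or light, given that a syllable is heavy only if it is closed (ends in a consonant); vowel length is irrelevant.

heavy

`tap`: short vowel, closed (coda /p/). Closed (coda /p/) → heavy.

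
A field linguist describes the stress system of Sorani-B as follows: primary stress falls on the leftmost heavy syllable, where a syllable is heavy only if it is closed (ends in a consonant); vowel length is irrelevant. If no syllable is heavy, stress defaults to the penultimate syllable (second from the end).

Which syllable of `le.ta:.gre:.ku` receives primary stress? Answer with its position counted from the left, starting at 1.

3

Weights: 1 le L, 2 ta: L, 3 gre: L, 4 ku L.
No heavy syllable in the domain; default to the penultimate syllable (second from the end) = syllable 3.
Primary stress: syllable 3 → le.ta:.ˈgre:.ku.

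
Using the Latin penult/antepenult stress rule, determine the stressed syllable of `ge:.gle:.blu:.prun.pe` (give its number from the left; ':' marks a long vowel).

Classical Latin: stress the penult if heavy (long vowel or closed), else the antepenult.
Weights: 3 blu: H, 4 prun H, 5 pe L.
The penult (syllable 4, prun) is heavy, so it takes stress.
Stress on syllable 4: ge:.gle:.blu:.ˈprun.pe.

4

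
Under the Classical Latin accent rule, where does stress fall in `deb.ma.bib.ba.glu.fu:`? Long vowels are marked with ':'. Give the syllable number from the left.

4

Classical Latin: stress the penult if heavy (long vowel or closed), else the antepenult.
Weights: 4 ba L, 5 glu L, 6 fu: H.
The penult (syllable 5, glu) is light, so stress falls on the antepenult (syllable 4, ba).
Stress on syllable 4: deb.ma.bib.ˈba.glu.fu:.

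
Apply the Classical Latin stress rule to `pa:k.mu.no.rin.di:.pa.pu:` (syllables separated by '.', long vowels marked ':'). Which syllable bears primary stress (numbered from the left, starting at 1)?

5

Classical Latin: stress the penult if heavy (long vowel or closed), else the antepenult.
Weights: 5 di: H, 6 pa L, 7 pu: H.
The penult (syllable 6, pa) is light, so stress falls on the antepenult (syllable 5, di:).
Stress on syllable 5: pa:k.mu.no.rin.ˈdi:.pa.pu:.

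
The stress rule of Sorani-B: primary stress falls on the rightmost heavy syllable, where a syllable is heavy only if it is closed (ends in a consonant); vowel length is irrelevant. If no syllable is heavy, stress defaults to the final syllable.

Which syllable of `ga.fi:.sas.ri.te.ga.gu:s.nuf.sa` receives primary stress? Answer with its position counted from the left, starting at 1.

8

Weights: 1 ga L, 2 fi: L, 3 sas H, 4 ri L, 5 te L, 6 ga L, 7 gu:s H, 8 nuf H, 9 sa L.
Heavy syllables in the domain: 3, 7, 8. The rightmost is syllable 8 (nuf).
Primary stress: syllable 8 → ga.fi:.sas.ri.te.ga.gu:s.ˈnuf.sa.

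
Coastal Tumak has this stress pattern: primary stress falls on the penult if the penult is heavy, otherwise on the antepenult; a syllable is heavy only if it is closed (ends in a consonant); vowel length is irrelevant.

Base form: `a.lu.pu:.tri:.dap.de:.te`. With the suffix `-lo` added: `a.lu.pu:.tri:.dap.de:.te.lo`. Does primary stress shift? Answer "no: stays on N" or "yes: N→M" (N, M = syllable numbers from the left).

yes: 5→6

Base `a.lu.pu:.tri:.dap.de:.te` (7 syllables):
  Weights: 5 dap H, 6 de: L, 7 te L.
  The penult (syllable 6, de:) is light, so stress falls on the antepenult (syllable 5, dap).
  → primary stress on syllable 5.
Suffixed `a.lu.pu:.tri:.dap.de:.te.lo` (8 syllables):
  Weights: 6 de: L, 7 te L, 8 lo L.
  The penult (syllable 7, te) is light, so stress falls on the antepenult (syllable 6, de:).
  → primary stress on syllable 6.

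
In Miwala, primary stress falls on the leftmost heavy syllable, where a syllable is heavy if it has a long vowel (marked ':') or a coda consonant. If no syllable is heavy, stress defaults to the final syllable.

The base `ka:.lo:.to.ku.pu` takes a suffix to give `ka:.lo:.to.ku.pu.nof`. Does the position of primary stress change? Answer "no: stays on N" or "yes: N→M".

Base `ka:.lo:.to.ku.pu` (5 syllables):
  Weights: 1 ka: H, 2 lo: H, 3 to L, 4 ku L, 5 pu L.
  Heavy syllables in the domain: 1, 2. The leftmost is syllable 1 (ka:).
  → primary stress on syllable 1.
Suffixed `ka:.lo:.to.ku.pu.nof` (6 syllables):
  Weights: 1 ka: H, 2 lo: H, 3 to L, 4 ku L, 5 pu L, 6 nof H.
  Heavy syllables in the domain: 1, 2, 6. The leftmost is syllable 1 (ka:).
  → primary stress on syllable 1.

no: stays on 1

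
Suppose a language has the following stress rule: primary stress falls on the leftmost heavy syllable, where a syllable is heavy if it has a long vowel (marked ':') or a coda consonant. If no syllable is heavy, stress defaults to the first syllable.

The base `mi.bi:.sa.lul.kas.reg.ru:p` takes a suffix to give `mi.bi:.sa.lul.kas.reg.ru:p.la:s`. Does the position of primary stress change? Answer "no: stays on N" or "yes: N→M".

Base `mi.bi:.sa.lul.kas.reg.ru:p` (7 syllables):
  Weights: 1 mi L, 2 bi: H, 3 sa L, 4 lul H, 5 kas H, 6 reg H, 7 ru:p H.
  Heavy syllables in the domain: 2, 4, 5, 6, 7. The leftmost is syllable 2 (bi:).
  → primary stress on syllable 2.
Suffixed `mi.bi:.sa.lul.kas.reg.ru:p.la:s` (8 syllables):
  Weights: 1 mi L, 2 bi: H, 3 sa L, 4 lul H, 5 kas H, 6 reg H, 7 ru:p H, 8 la:s H.
  Heavy syllables in the domain: 2, 4, 5, 6, 7, 8. The leftmost is syllable 2 (bi:).
  → primary stress on syllable 2.

no: stays on 2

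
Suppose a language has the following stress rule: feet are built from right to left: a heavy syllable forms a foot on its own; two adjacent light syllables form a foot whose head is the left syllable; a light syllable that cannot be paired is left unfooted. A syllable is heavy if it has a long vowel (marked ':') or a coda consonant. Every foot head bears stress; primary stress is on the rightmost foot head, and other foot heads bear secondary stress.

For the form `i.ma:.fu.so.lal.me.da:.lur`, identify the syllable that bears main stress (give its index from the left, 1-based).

Weights: 1 i L, 2 ma: H, 3 fu L, 4 so L, 5 lal H, 6 me L, 7 da: H, 8 lur H.
Parse right to left (heavy = foot alone; LL = one foot; stranded L unfooted): i (ˈma:) (ˈfu.so) (ˈlal) me (ˈda:) (ˈlur).
Foot heads: 2, 3, 5, 7, 8.
Primary stress on the rightmost head = syllable 8.
Primary stress: syllable 8 → i.ma:.fu.so.lal.me.da:.ˈlur.

8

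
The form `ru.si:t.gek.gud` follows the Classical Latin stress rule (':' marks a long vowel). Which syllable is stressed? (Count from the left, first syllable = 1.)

3

Classical Latin: stress the penult if heavy (long vowel or closed), else the antepenult.
Weights: 2 si:t H, 3 gek H, 4 gud H.
The penult (syllable 3, gek) is heavy, so it takes stress.
Stress on syllable 3: ru.si:t.ˈgek.gud.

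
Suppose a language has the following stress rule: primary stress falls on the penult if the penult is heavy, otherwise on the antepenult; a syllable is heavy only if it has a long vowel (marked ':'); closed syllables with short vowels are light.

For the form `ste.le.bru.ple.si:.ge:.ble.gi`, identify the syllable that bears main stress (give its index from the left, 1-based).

Weights: 6 ge: H, 7 ble L, 8 gi L.
The penult (syllable 7, ble) is light, so stress falls on the antepenult (syllable 6, ge:).
Primary stress: syllable 6 → ste.le.bru.ple.si:.ˈge:.ble.gi.

6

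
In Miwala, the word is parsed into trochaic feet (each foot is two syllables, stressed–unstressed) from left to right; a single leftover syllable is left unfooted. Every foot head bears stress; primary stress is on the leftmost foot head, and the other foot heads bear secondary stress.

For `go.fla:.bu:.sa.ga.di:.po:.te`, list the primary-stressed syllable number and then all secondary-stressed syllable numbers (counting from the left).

Parse left to right into trochaic (ˈσσ) feet: (ˈgo.fla:) (ˈbu:.sa) (ˈga.di:) (ˈpo:.te).
Foot heads (stressed positions): 1, 3, 5, 7.
End Rule Leftmost: primary stress on the leftmost head = syllable 1.
Secondary stress on 3, 5, 7: ˈgo.fla:.ˌbu:.sa.ˌga.di:.ˌpo:.te.

primary 1, secondary 3, 5, 7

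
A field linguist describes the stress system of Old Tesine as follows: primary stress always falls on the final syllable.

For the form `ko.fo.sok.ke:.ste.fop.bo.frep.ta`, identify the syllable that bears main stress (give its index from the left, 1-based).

The word has 9 syllables; the final syllable is syllable 9 (ta).
Primary stress: syllable 9 → ko.fo.sok.ke:.ste.fop.bo.frep.ˈta.

9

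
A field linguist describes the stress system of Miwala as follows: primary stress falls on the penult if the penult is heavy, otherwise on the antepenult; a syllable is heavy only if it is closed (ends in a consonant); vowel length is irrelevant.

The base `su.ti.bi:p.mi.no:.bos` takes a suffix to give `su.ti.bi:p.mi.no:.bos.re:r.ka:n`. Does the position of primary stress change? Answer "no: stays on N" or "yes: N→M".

yes: 4→7

Base `su.ti.bi:p.mi.no:.bos` (6 syllables):
  Weights: 4 mi L, 5 no: L, 6 bos H.
  The penult (syllable 5, no:) is light, so stress falls on the antepenult (syllable 4, mi).
  → primary stress on syllable 4.
Suffixed `su.ti.bi:p.mi.no:.bos.re:r.ka:n` (8 syllables):
  Weights: 6 bos H, 7 re:r H, 8 ka:n H.
  The penult (syllable 7, re:r) is heavy, so it takes stress.
  → primary stress on syllable 7.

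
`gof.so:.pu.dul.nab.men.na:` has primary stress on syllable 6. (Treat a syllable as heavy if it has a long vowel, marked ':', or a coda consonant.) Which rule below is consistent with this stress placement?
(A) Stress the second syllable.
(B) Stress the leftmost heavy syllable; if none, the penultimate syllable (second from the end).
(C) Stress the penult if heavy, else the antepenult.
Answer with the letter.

Rule A → syllable 2 (observed: 6).
Rule B → syllable 1 (observed: 6).
Rule C → syllable 6 ✓.

C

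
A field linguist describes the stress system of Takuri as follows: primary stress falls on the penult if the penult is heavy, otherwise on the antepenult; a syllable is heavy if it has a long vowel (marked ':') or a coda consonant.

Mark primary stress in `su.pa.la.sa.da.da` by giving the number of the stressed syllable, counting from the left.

Weights: 4 sa L, 5 da L, 6 da L.
The penult (syllable 5, da) is light, so stress falls on the antepenult (syllable 4, sa).
Primary stress: syllable 4 → su.pa.la.ˈsa.da.da.

4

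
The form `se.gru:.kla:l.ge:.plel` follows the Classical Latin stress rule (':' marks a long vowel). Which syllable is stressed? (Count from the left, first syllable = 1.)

4

Classical Latin: stress the penult if heavy (long vowel or closed), else the antepenult.
Weights: 3 kla:l H, 4 ge: H, 5 plel H.
The penult (syllable 4, ge:) is heavy, so it takes stress.
Stress on syllable 4: se.gru:.kla:l.ˈge:.plel.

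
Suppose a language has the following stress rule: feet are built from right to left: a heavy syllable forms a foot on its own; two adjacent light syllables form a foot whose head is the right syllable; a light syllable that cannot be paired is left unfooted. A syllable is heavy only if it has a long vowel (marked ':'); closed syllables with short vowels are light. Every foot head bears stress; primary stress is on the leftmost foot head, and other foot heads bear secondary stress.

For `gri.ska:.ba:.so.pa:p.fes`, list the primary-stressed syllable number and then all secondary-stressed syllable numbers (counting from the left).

Weights: 1 gri L, 2 ska: H, 3 ba: H, 4 so L, 5 pa:p H, 6 fes L.
Parse right to left (heavy = foot alone; LL = one foot; stranded L unfooted): gri (ˈska:) (ˈba:) so (ˈpa:p) fes.
Foot heads: 2, 3, 5.
Primary stress on the leftmost head = syllable 2.
Secondary stress on 3, 5: gri.ˈska:.ˌba:.so.ˌpa:p.fes.

primary 2, secondary 3, 5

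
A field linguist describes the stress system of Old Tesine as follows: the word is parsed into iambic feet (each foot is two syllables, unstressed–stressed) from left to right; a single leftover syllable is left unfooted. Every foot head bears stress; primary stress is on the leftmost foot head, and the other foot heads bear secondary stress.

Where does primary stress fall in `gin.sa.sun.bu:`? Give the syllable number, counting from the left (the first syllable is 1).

2

Parse left to right into iambic (σˈσ) feet: (gin.ˈsa) (sun.ˈbu:).
Foot heads (stressed positions): 2, 4.
End Rule Leftmost: primary stress on the leftmost head = syllable 2.
Primary stress: syllable 2 → gin.ˈsa.sun.bu:.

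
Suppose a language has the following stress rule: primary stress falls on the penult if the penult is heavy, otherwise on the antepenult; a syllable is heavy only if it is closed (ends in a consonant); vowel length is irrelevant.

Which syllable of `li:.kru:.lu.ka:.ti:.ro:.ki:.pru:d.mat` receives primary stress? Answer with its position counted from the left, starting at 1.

8

Weights: 7 ki: L, 8 pru:d H, 9 mat H.
The penult (syllable 8, pru:d) is heavy, so it takes stress.
Primary stress: syllable 8 → li:.kru:.lu.ka:.ti:.ro:.ki:.ˈpru:d.mat.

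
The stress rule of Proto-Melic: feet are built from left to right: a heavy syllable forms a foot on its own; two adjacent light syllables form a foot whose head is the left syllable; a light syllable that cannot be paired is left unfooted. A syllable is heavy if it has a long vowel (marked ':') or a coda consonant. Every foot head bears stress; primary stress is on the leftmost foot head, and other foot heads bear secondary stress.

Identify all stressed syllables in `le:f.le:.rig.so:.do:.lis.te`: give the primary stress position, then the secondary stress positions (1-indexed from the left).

Weights: 1 le:f H, 2 le: H, 3 rig H, 4 so: H, 5 do: H, 6 lis H, 7 te L.
Parse left to right (heavy = foot alone; LL = one foot; stranded L unfooted): (ˈle:f) (ˈle:) (ˈrig) (ˈso:) (ˈdo:) (ˈlis) te.
Foot heads: 1, 2, 3, 4, 5, 6.
Primary stress on the leftmost head = syllable 1.
Secondary stress on 2, 3, 4, 5, 6: ˈle:f.ˌle:.ˌrig.ˌso:.ˌdo:.ˌlis.te.

primary 1, secondary 2, 3, 4, 5, 6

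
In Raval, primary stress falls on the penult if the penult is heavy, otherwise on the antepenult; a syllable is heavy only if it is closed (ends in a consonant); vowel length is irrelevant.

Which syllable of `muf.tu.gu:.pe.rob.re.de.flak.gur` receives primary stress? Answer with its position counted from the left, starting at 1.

8

Weights: 7 de L, 8 flak H, 9 gur H.
The penult (syllable 8, flak) is heavy, so it takes stress.
Primary stress: syllable 8 → muf.tu.gu:.pe.rob.re.de.ˈflak.gur.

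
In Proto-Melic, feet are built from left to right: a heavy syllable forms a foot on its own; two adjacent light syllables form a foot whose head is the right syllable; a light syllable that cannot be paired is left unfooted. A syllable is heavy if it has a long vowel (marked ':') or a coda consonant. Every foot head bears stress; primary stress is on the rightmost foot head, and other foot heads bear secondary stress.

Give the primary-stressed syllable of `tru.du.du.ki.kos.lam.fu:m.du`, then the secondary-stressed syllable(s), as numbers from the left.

primary 7, secondary 2, 4, 5, 6

Weights: 1 tru L, 2 du L, 3 du L, 4 ki L, 5 kos H, 6 lam H, 7 fu:m H, 8 du L.
Parse left to right (heavy = foot alone; LL = one foot; stranded L unfooted): (tru.ˈdu) (du.ˈki) (ˈkos) (ˈlam) (ˈfu:m) du.
Foot heads: 2, 4, 5, 6, 7.
Primary stress on the rightmost head = syllable 7.
Secondary stress on 2, 4, 5, 6: tru.ˌdu.du.ˌki.ˌkos.ˌlam.ˈfu:m.du.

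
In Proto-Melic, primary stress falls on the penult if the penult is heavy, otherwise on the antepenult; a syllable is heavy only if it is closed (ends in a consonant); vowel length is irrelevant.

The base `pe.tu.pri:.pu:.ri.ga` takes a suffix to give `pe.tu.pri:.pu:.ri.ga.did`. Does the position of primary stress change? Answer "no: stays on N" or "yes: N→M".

Base `pe.tu.pri:.pu:.ri.ga` (6 syllables):
  Weights: 4 pu: L, 5 ri L, 6 ga L.
  The penult (syllable 5, ri) is light, so stress falls on the antepenult (syllable 4, pu:).
  → primary stress on syllable 4.
Suffixed `pe.tu.pri:.pu:.ri.ga.did` (7 syllables):
  Weights: 5 ri L, 6 ga L, 7 did H.
  The penult (syllable 6, ga) is light, so stress falls on the antepenult (syllable 5, ri).
  → primary stress on syllable 5.

yes: 4→5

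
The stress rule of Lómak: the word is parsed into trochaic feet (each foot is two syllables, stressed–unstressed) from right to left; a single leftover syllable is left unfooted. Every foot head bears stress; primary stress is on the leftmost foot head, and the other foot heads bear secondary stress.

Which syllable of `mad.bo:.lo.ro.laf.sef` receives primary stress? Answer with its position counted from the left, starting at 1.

Parse right to left into trochaic (ˈσσ) feet: (ˈmad.bo:) (ˈlo.ro) (ˈlaf.sef).
Foot heads (stressed positions): 1, 3, 5.
End Rule Leftmost: primary stress on the leftmost head = syllable 1.
Primary stress: syllable 1 → ˈmad.bo:.lo.ro.laf.sef.

1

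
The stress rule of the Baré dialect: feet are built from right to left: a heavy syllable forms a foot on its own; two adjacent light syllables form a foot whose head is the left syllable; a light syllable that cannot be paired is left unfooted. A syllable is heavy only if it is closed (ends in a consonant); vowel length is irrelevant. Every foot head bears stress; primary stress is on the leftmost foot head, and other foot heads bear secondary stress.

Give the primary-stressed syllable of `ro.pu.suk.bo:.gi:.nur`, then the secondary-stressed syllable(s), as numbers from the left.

primary 1, secondary 3, 4, 6

Weights: 1 ro L, 2 pu L, 3 suk H, 4 bo: L, 5 gi: L, 6 nur H.
Parse right to left (heavy = foot alone; LL = one foot; stranded L unfooted): (ˈro.pu) (ˈsuk) (ˈbo:.gi:) (ˈnur).
Foot heads: 1, 3, 4, 6.
Primary stress on the leftmost head = syllable 1.
Secondary stress on 3, 4, 6: ˈro.pu.ˌsuk.ˌbo:.gi:.ˌnur.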